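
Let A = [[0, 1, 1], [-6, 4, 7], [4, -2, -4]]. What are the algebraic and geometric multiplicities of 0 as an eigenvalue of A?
The characteristic polynomial is x^3, so the factor x appears with exponent 3: the algebraic multiplicity is 3.

rank(A) = 2, so the eigenspace has dimension 3 - 2 = 1: the geometric multiplicity is 1.

Since 1 < 3, A is not diagonalizable.

algebraic multiplicity 3, geometric multiplicity 1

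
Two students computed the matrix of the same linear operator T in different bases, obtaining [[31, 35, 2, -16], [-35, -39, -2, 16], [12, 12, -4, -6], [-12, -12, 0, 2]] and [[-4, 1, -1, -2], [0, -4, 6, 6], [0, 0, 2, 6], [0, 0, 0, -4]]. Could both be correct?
Two matrices over a field are similar if and only if they have the same invariant factors.

Both A and B have characteristic polynomial (x - 2)(x + 4)^3 and minimal polynomial (x - 2)(x + 4)^2. Computing further, both have invariant factors x + 4, (x - 2)(x + 4)^2. Hence A and B are similar.

Yes.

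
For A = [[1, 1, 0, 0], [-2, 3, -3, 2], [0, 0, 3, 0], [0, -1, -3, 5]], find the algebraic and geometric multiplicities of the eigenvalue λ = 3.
algebraic multiplicity 4, geometric multiplicity 2

The characteristic polynomial is (x - 3)^4, so the factor x - 3 appears with exponent 4: the algebraic multiplicity is 4.

rank(A - 3I) = 2, so the eigenspace has dimension 4 - 2 = 2: the geometric multiplicity is 2.

Since 2 < 4, A is not diagonalizable.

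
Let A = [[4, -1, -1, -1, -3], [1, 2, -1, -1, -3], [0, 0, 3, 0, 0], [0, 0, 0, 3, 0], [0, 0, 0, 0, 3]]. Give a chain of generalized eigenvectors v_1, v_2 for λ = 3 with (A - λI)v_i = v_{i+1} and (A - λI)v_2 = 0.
We seek v_1 ∈ ker((A - 3I)^2) \ ker(A - 3I), then set v_{i+1} = (A - 3I) v_i.

One such chain is v_1 = [[0, 1, 0, 0, 0]]^T, v_2 = [[-1, -1, 0, 0, 0]]^T. Check: (A - 3I) v_2 = [[0, 0, 0, 0, 0]]^T = 0.

v_1 = [[0, 1, 0, 0, 0]]^T, v_2 = [[-1, -1, 0, 0, 0]]^T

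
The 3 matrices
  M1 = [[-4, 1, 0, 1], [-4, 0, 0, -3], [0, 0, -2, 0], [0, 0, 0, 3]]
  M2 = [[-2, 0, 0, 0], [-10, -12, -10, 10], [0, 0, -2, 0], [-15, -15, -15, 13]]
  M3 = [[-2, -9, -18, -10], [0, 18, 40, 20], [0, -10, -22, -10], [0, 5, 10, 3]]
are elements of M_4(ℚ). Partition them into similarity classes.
Characteristic polynomials: χ_{M1} = (x - 3)(x + 2)^3, χ_{M2} = (x - 3)(x + 2)^3, χ_{M3} = (x - 3)(x + 2)^3.

{M1, M3}: invariant factors x + 2, (x - 3)(x + 2)^2.

{M2}: invariant factors x + 2, x + 2, (x - 3)(x + 2).

Matrices are similar if and only if their invariant-factor lists agree; the partition into similarity classes is {M1, M3}, {M2}.

2 classes: {M1, M3}, {M2}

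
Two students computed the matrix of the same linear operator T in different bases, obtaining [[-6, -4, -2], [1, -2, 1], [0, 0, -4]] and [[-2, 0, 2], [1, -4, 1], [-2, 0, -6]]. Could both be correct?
Yes.

Two matrices over a field are similar if and only if they have the same invariant factors.

Both A and B have characteristic polynomial (x + 4)^3 and minimal polynomial (x + 4)^2. Computing further, both have invariant factors x + 4, (x + 4)^2. Hence A and B are similar.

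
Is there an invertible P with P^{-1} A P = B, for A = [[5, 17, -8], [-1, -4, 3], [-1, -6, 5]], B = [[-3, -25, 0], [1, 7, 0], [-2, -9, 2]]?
Two matrices over a field are similar if and only if they have the same invariant factors.

Both A and B have characteristic polynomial (x - 2)^3 and minimal polynomial (x - 2)^3. Computing further, both have invariant factors (x - 2)^3. Hence A and B are similar.

Yes.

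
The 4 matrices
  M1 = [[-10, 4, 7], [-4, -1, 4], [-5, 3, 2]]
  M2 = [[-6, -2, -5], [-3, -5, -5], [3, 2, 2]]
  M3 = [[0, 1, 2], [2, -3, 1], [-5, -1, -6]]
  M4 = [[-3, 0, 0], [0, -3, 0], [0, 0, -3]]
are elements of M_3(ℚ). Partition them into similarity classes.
Characteristic polynomials: χ_{M1} = (x + 3)^3, χ_{M2} = (x + 3)^3, χ_{M3} = (x + 3)^3, χ_{M4} = (x + 3)^3.

{M1, M3}: invariant factors (x + 3)^3.

{M2}: invariant factors x + 3, (x + 3)^2.

{M4}: invariant factors x + 3, x + 3, x + 3.

Matrices are similar if and only if their invariant-factor lists agree; the partition into similarity classes is {M1, M3}, {M2}, {M4}.

3 classes: {M1, M3}, {M2}, {M4}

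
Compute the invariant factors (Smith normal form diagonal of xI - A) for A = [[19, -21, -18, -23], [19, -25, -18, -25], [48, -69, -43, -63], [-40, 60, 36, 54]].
x - 2, (x - 2)^2(x + 1)

The Jordan structure of A has elementary divisors (x + 1), (x - 2)^2, (x - 2). Arranging the block sizes at each eigenvalue in decreasing order and taking row products gives the invariant factors.

Invariant factors (smallest first, each dividing the next): x - 2, (x - 2)^2(x + 1).

Check: the last factor (x - 2)^2(x + 1) is the minimal polynomial, and the product (x - 2)^3(x + 1) is the characteristic polynomial.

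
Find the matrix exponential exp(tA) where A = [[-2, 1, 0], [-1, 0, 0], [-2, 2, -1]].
A has Jordan form J = [[-1, 1, 0], [0, -1, 0], [0, 0, -1]] with A = PJP^{-1}, so e^{tA} = P e^{tJ} P^{-1}.

For a Jordan block J_k(λ), e^{tJ_k(λ)} = e^{λt} · (I + tN + t^2 N^2/2! + ... + t^{k-1} N^{k-1}/(k-1)!) where N is the nilpotent superdiagonal part.

Assembling the blocks and conjugating back gives the entries of e^{tA} as shown above.

e^{tA} = [[(1 - t)*e^{-t}, t*e^{-t}, 0], [-t*e^{-t}, (t + 1)*e^{-t}, 0], [-2*t*e^{-t}, 2*t*e^{-t}, e^{-t}]]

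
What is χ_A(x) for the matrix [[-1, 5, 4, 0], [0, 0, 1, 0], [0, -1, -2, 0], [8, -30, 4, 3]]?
xI - A = [[x + 1, -5, -4, 0], [0, x, -1, 0], [0, 1, x + 2, 0], [-8, 30, -4, x - 3]].

Expanding det(xI - A) along the first row:
det(xI - A) = + (x + 1)·det([[x, -1, 0], [1, x + 2, 0], [30, -4, x - 3]]) - (-5)·det([[0, -1, 0], [0, x + 2, 0], [-8, -4, x - 3]]) + (-4)·det([[0, x, 0], [0, 1, 0], [-8, 30, x - 3]]) - (0)·det([[0, x, -1], [0, 1, x + 2], [-8, 30, -4]]).

Evaluating gives χ_A(x) = x^4 - 6x^2 - 8x - 3 = (x - 3)(x + 1)^3.

χ_A(x) = (x - 3)(x + 1)^3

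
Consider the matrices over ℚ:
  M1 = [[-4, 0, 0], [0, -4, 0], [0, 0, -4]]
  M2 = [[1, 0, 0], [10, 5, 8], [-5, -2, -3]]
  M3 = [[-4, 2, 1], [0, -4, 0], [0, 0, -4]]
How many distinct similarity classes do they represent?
3 classes: {M1}, {M2}, {M3}

Characteristic polynomials: χ_{M1} = (x + 4)^3, χ_{M2} = (x - 1)^3, χ_{M3} = (x + 4)^3.

{M1}: invariant factors x + 4, x + 4, x + 4.

{M2}: invariant factors x - 1, (x - 1)^2.

{M3}: invariant factors x + 4, (x + 4)^2.

Matrices are similar if and only if their invariant-factor lists agree; the partition into similarity classes is {M1}, {M2}, {M3}.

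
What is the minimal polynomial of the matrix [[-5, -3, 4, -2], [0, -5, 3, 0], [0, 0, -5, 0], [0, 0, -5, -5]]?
m_A(x) = (x + 5)^3

The characteristic polynomial factors as (x + 5)^4. The minimal polynomial is ∏(x - λ)^{k_λ} where k_λ is the size of the largest Jordan block at λ.

For λ = -5: rank(A + 5I) = 2, and the largest Jordan block has size 3 (the smallest k with rank((A + 5I)^k) = rank((A + 5I)^(k+1))).

So m_A(x) = (x + 5)^3.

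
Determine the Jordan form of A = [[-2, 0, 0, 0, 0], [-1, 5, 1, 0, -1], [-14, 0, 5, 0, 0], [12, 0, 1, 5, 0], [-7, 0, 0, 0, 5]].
The characteristic polynomial is det(xI - A) = (x - 5)^4(x + 2), so the eigenvalues are -2 (algebraic multiplicity 1), 5 (algebraic multiplicity 4).

For λ = -2: algebraic multiplicity 1 gives one 1×1 block.

For λ = 5: rank(A - 5I) = 3, rank((A - 5I)^2) = 1. The eigenspace has dimension 5 - 3 = 2, so there are 2 Jordan blocks; the rank sequence gives block sizes [2, 2].

Assembling the blocks gives the Jordan form J above.

J = [[-2, 0, 0, 0, 0], [0, 5, 1, 0, 0], [0, 0, 5, 0, 0], [0, 0, 0, 5, 1], [0, 0, 0, 0, 5]]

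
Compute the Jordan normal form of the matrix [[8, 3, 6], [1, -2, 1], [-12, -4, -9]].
J = [[-1, 1, 0], [0, -1, 1], [0, 0, -1]]

The characteristic polynomial is det(xI - A) = (x + 1)^3, so the eigenvalues are -1 (algebraic multiplicity 3).

For λ = -1: rank(A + I) = 2, rank((A + I)^2) = 1, rank((A + I)^3) = 0. The eigenspace has dimension 3 - 2 = 1, so there is 1 Jordan block; the rank sequence gives block sizes [3].

Assembling the blocks gives the Jordan form J above.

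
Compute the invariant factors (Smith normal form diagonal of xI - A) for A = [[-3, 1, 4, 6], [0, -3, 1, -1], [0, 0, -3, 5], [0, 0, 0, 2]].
(x - 2)(x + 3)^3

The Jordan structure of A has elementary divisors (x + 3)^3, (x - 2). Arranging the block sizes at each eigenvalue in decreasing order and taking row products gives the invariant factors.

Invariant factors (smallest first, each dividing the next): (x - 2)(x + 3)^3.

Check: the last factor (x - 2)(x + 3)^3 is the minimal polynomial, and the product (x - 2)(x + 3)^3 is the characteristic polynomial.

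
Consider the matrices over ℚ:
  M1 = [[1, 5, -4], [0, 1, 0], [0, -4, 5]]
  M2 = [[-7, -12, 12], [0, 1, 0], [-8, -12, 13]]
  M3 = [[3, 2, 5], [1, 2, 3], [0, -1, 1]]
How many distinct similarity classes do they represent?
Characteristic polynomials: χ_{M1} = (x - 5)(x - 1)^2, χ_{M2} = (x - 5)(x - 1)^2, χ_{M3} = (x - 2)^3.

{M1}: invariant factors (x - 5)(x - 1)^2.

{M2}: invariant factors x - 1, (x - 5)(x - 1).

{M3}: invariant factors (x - 2)^3.

Matrices are similar if and only if their invariant-factor lists agree; the partition into similarity classes is {M1}, {M2}, {M3}.

3 classes: {M1}, {M2}, {M3}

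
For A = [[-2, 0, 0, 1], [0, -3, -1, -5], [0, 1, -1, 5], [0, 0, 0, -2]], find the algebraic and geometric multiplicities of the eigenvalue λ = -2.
The characteristic polynomial is (x + 2)^4, so the factor x + 2 appears with exponent 4: the algebraic multiplicity is 4.

rank(A + 2I) = 2, so the eigenspace has dimension 4 - 2 = 2: the geometric multiplicity is 2.

Since 2 < 4, A is not diagonalizable.

algebraic multiplicity 4, geometric multiplicity 2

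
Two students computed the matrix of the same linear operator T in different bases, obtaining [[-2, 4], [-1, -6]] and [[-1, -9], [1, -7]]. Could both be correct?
Two matrices over a field are similar if and only if they have the same invariant factors.

Both A and B have characteristic polynomial (x + 4)^2 and minimal polynomial (x + 4)^2. Computing further, both have invariant factors (x + 4)^2. Hence A and B are similar.

Yes.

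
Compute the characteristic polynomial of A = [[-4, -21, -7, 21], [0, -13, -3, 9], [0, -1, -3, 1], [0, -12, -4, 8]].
xI - A = [[x + 4, 21, 7, -21], [0, x + 13, 3, -9], [0, 1, x + 3, -1], [0, 12, 4, x - 8]].

Expanding det(xI - A) along the first row:
det(xI - A) = + (x + 4)·det([[x + 13, 3, -9], [1, x + 3, -1], [12, 4, x - 8]]) - (21)·det([[0, 3, -9], [0, x + 3, -1], [0, 4, x - 8]]) + (7)·det([[0, x + 13, -9], [0, 1, -1], [0, 12, x - 8]]) - (-21)·det([[0, x + 13, 3], [0, 1, x + 3], [0, 12, 4]]).

Evaluating gives χ_A(x) = x^4 + 12x^3 + 52x^2 + 96x + 64 = (x + 2)^2(x + 4)^2.

χ_A(x) = (x + 2)^2(x + 4)^2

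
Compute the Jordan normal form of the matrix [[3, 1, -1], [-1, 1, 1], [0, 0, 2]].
J = [[2, 1, 0], [0, 2, 0], [0, 0, 2]]

The characteristic polynomial is det(xI - A) = (x - 2)^3, so the eigenvalues are 2 (algebraic multiplicity 3).

For λ = 2: rank(A - 2I) = 1, rank((A - 2I)^2) = 0. The eigenspace has dimension 3 - 1 = 2, so there are 2 Jordan blocks; the rank sequence gives block sizes [2, 1].

Assembling the blocks gives the Jordan form J above.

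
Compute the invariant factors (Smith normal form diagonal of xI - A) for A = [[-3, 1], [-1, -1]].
(x + 2)^2

The Jordan structure of A has elementary divisors (x + 2)^2. Arranging the block sizes at each eigenvalue in decreasing order and taking row products gives the invariant factors.

Invariant factors (smallest first, each dividing the next): (x + 2)^2.

Check: the last factor (x + 2)^2 is the minimal polynomial, and the product (x + 2)^2 is the characteristic polynomial.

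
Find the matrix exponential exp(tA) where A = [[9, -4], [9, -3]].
e^{tA} = [[(6*t + 1)*e^{3*t}, -4*t*e^{3*t}], [9*t*e^{3*t}, (1 - 6*t)*e^{3*t}]]

A has Jordan form J = [[3, 1], [0, 3]] with A = PJP^{-1}, so e^{tA} = P e^{tJ} P^{-1}.

For a Jordan block J_k(λ), e^{tJ_k(λ)} = e^{λt} · (I + tN + t^2 N^2/2! + ... + t^{k-1} N^{k-1}/(k-1)!) where N is the nilpotent superdiagonal part.

Assembling the blocks and conjugating back gives the entries of e^{tA} as shown above.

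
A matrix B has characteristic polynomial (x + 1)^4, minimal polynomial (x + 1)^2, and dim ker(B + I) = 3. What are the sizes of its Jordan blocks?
Jordan blocks: (-1, 2), (-1, 1), (-1, 1)

λ = -1: algebraic multiplicity 4 (exponent in χ_B), largest block size 2 (exponent in m_B), 3 blocks (geometric multiplicity). These force block sizes [2, 1, 1].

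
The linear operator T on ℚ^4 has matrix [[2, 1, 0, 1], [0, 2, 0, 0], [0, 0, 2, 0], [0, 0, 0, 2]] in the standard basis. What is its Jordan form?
J = [[2, 1, 0, 0], [0, 2, 0, 0], [0, 0, 2, 0], [0, 0, 0, 2]]

The characteristic polynomial is det(xI - A) = (x - 2)^4, so the eigenvalues are 2 (algebraic multiplicity 4).

For λ = 2: rank(A - 2I) = 1, rank((A - 2I)^2) = 0. The eigenspace has dimension 4 - 1 = 3, so there are 3 Jordan blocks; the rank sequence gives block sizes [2, 1, 1].

Assembling the blocks gives the Jordan form J above.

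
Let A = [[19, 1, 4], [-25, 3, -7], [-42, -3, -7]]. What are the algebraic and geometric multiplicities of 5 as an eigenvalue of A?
The characteristic polynomial is (x - 5)^3, so the factor x - 5 appears with exponent 3: the algebraic multiplicity is 3.

rank(A - 5I) = 2, so the eigenspace has dimension 3 - 2 = 1: the geometric multiplicity is 1.

Since 1 < 3, A is not diagonalizable.

algebraic multiplicity 3, geometric multiplicity 1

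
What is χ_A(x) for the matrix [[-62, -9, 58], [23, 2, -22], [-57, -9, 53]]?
xI - A = [[x + 62, 9, -58], [-23, x - 2, 22], [57, 9, x - 53]].

Expanding det(xI - A) along the first row:
det(xI - A) = + (x + 62)·det([[x - 2, 22], [9, x - 53]]) - (9)·det([[-23, 22], [57, x - 53]]) + (-58)·det([[-23, x - 2], [57, 9]]).

Evaluating gives χ_A(x) = x^3 + 7x^2 + 11x + 5 = (x + 1)^2(x + 5).

χ_A(x) = (x + 1)^2(x + 5)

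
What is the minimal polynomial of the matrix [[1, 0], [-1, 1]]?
The characteristic polynomial factors as (x - 1)^2. The minimal polynomial is ∏(x - λ)^{k_λ} where k_λ is the size of the largest Jordan block at λ.

For λ = 1: rank(A - I) = 1, and the largest Jordan block has size 2 (the smallest k with rank((A - I)^k) = rank((A - I)^(k+1))).

So m_A(x) = (x - 1)^2.

m_A(x) = (x - 1)^2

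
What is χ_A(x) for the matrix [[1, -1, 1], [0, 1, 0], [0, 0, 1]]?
χ_A(x) = (x - 1)^3

xI - A = [[x - 1, 1, -1], [0, x - 1, 0], [0, 0, x - 1]].

Expanding det(xI - A) along the first row:
det(xI - A) = + (x - 1)·det([[x - 1, 0], [0, x - 1]]) - (1)·det([[0, 0], [0, x - 1]]) + (-1)·det([[0, x - 1], [0, 0]]).

Evaluating gives χ_A(x) = x^3 - 3x^2 + 3x - 1 = (x - 1)^3.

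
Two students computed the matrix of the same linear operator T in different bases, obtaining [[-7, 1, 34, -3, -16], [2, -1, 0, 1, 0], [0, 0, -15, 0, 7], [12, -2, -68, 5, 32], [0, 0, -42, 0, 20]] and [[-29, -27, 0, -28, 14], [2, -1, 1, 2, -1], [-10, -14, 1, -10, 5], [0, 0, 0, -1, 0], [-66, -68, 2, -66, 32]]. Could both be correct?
Yes.

Two matrices over a field are similar if and only if they have the same invariant factors.

Both A and B have characteristic polynomial (x - 6)(x + 1)^4 and minimal polynomial (x - 6)(x + 1)^3. Computing further, both have invariant factors x + 1, (x - 6)(x + 1)^3. Hence A and B are similar.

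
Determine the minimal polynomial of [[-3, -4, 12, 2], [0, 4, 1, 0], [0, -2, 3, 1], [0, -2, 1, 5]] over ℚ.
The characteristic polynomial factors as (x - 4)^3(x + 3). The minimal polynomial is ∏(x - λ)^{k_λ} where k_λ is the size of the largest Jordan block at λ.

For λ = -3: rank(A + 3I) = 3, and the largest Jordan block has size 1 (the smallest k with rank((A + 3I)^k) = rank((A + 3I)^(k+1))).
For λ = 4: rank(A - 4I) = 3, and the largest Jordan block has size 3 (the smallest k with rank((A - 4I)^k) = rank((A - 4I)^(k+1))).

So m_A(x) = (x - 4)^3(x + 3).

m_A(x) = (x - 4)^3(x + 3)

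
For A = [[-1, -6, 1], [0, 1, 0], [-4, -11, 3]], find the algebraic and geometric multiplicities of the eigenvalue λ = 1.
The characteristic polynomial is (x - 1)^3, so the factor x - 1 appears with exponent 3: the algebraic multiplicity is 3.

rank(A - I) = 2, so the eigenspace has dimension 3 - 2 = 1: the geometric multiplicity is 1.

Since 1 < 3, A is not diagonalizable.

algebraic multiplicity 3, geometric multiplicity 1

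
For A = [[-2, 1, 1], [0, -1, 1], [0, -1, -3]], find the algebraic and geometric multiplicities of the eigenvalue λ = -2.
The characteristic polynomial is (x + 2)^3, so the factor x + 2 appears with exponent 3: the algebraic multiplicity is 3.

rank(A + 2I) = 1, so the eigenspace has dimension 3 - 1 = 2: the geometric multiplicity is 2.

Since 2 < 3, A is not diagonalizable.

algebraic multiplicity 3, geometric multiplicity 2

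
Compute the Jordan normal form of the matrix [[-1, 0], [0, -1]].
J = [[-1, 0], [0, -1]]

The characteristic polynomial is det(xI - A) = (x + 1)^2, so the eigenvalues are -1 (algebraic multiplicity 2).

For λ = -1: rank(A + I) = 0. The eigenspace has dimension 2 - 0 = 2, so there are 2 Jordan blocks; the rank sequence gives block sizes [1, 1].

Assembling the blocks gives the Jordan form J above.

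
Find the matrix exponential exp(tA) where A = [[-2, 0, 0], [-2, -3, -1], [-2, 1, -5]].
A has Jordan form J = [[-4, 1, 0], [0, -4, 0], [0, 0, -2]] with A = PJP^{-1}, so e^{tA} = P e^{tJ} P^{-1}.

For a Jordan block J_k(λ), e^{tJ_k(λ)} = e^{λt} · (I + tN + t^2 N^2/2! + ... + t^{k-1} N^{k-1}/(k-1)!) where N is the nilpotent superdiagonal part.

Assembling the blocks and conjugating back gives the entries of e^{tA} as shown above.

e^{tA} = [[e^{-2*t}, 0, 0], [(1 - e^{2*t})*e^{-4*t}, (t + 1)*e^{-4*t}, -t*e^{-4*t}], [(1 - e^{2*t})*e^{-4*t}, t*e^{-4*t}, (1 - t)*e^{-4*t}]]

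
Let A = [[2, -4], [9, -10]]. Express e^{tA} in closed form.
A has Jordan form J = [[-4, 1], [0, -4]] with A = PJP^{-1}, so e^{tA} = P e^{tJ} P^{-1}.

For a Jordan block J_k(λ), e^{tJ_k(λ)} = e^{λt} · (I + tN + t^2 N^2/2! + ... + t^{k-1} N^{k-1}/(k-1)!) where N is the nilpotent superdiagonal part.

Assembling the blocks and conjugating back gives the entries of e^{tA} as shown above.

e^{tA} = [[(6*t + 1)*e^{-4*t}, -4*t*e^{-4*t}], [9*t*e^{-4*t}, (1 - 6*t)*e^{-4*t}]]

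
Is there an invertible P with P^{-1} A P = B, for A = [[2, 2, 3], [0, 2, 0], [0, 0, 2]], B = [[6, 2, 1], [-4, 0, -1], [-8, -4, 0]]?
Yes.

Two matrices over a field are similar if and only if they have the same invariant factors.

Both A and B have characteristic polynomial (x - 2)^3 and minimal polynomial (x - 2)^2. Computing further, both have invariant factors x - 2, (x - 2)^2. Hence A and B are similar.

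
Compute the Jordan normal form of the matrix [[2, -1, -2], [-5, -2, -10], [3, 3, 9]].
The characteristic polynomial is det(xI - A) = (x - 3)^3, so the eigenvalues are 3 (algebraic multiplicity 3).

For λ = 3: rank(A - 3I) = 1, rank((A - 3I)^2) = 0. The eigenspace has dimension 3 - 1 = 2, so there are 2 Jordan blocks; the rank sequence gives block sizes [2, 1].

Assembling the blocks gives the Jordan form J above.

J = [[3, 1, 0], [0, 3, 0], [0, 0, 3]]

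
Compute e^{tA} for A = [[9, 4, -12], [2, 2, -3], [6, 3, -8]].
A has Jordan form J = [[1, 1, 0], [0, 1, 0], [0, 0, 1]] with A = PJP^{-1}, so e^{tA} = P e^{tJ} P^{-1}.

For a Jordan block J_k(λ), e^{tJ_k(λ)} = e^{λt} · (I + tN + t^2 N^2/2! + ... + t^{k-1} N^{k-1}/(k-1)!) where N is the nilpotent superdiagonal part.

Assembling the blocks and conjugating back gives the entries of e^{tA} as shown above.

e^{tA} = [[(8*t + 1)*e^{t}, 4*t*e^{t}, -12*t*e^{t}], [2*t*e^{t}, (t + 1)*e^{t}, -3*t*e^{t}], [6*t*e^{t}, 3*t*e^{t}, (1 - 9*t)*e^{t}]]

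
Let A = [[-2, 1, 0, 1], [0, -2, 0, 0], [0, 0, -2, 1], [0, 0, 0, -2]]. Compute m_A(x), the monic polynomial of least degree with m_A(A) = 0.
m_A(x) = (x + 2)^2

The characteristic polynomial factors as (x + 2)^4. The minimal polynomial is ∏(x - λ)^{k_λ} where k_λ is the size of the largest Jordan block at λ.

For λ = -2: rank(A + 2I) = 2, and the largest Jordan block has size 2 (the smallest k with rank((A + 2I)^k) = rank((A + 2I)^(k+1))).

So m_A(x) = (x + 2)^2.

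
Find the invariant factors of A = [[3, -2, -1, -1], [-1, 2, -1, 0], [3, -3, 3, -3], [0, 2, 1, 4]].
x - 3, (x - 3)^3

The Jordan structure of A has elementary divisors (x - 3)^3, (x - 3). Arranging the block sizes at each eigenvalue in decreasing order and taking row products gives the invariant factors.

Invariant factors (smallest first, each dividing the next): x - 3, (x - 3)^3.

Check: the last factor (x - 3)^3 is the minimal polynomial, and the product (x - 3)^4 is the characteristic polynomial.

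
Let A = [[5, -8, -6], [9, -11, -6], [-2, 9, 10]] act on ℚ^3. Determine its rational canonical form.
The invariant factors of A (the non-unit diagonal entries of the Smith normal form of xI - A over ℚ[x]) are (x - 2)(x^2 - 2x - 5), each dividing the next. The characteristic polynomial is their product, (x - 2)(x^2 - 2x - 5).

The rational canonical form is the block-diagonal matrix of companion matrices C(f_i):
R = [[0, 0, -10], [1, 0, 1], [0, 1, 4]].

Note the characteristic polynomial does not split into linear factors over ℚ, so A has no Jordan form over ℚ; the rational canonical form exists over any field.

R = [[0, 0, -10], [1, 0, 1], [0, 1, 4]]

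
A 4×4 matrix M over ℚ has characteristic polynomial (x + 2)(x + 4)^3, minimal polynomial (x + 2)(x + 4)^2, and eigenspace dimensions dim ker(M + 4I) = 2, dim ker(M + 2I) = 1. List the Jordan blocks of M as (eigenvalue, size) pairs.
λ = -4: algebraic multiplicity 3 (exponent in χ_M), largest block size 2 (exponent in m_M), 2 blocks (geometric multiplicity). These force block sizes [2, 1].
λ = -2: algebraic multiplicity 1 (exponent in χ_M), largest block size 1 (exponent in m_M), 1 block (geometric multiplicity). This forces block sizes [1].

Jordan blocks: (-4, 2), (-4, 1), (-2, 1)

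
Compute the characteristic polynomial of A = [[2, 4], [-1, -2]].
xI - A = [[x - 2, -4], [1, x + 2]].

Expanding det(xI - A) along the first row:
det(xI - A) = + (x - 2)·det([[x + 2]]) - (-4)·det([[1]]).

Evaluating gives χ_A(x) = x^2.

χ_A(x) = x^2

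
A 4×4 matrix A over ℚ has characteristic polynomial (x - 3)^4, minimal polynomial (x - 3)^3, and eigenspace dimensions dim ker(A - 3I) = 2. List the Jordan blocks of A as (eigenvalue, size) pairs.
Jordan blocks: (3, 3), (3, 1)

λ = 3: algebraic multiplicity 4 (exponent in χ_A), largest block size 3 (exponent in m_A), 2 blocks (geometric multiplicity). These force block sizes [3, 1].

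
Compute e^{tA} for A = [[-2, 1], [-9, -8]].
e^{tA} = [[(3*t + 1)*e^{-5*t}, t*e^{-5*t}], [-9*t*e^{-5*t}, (1 - 3*t)*e^{-5*t}]]

A has Jordan form J = [[-5, 1], [0, -5]] with A = PJP^{-1}, so e^{tA} = P e^{tJ} P^{-1}.

For a Jordan block J_k(λ), e^{tJ_k(λ)} = e^{λt} · (I + tN + t^2 N^2/2! + ... + t^{k-1} N^{k-1}/(k-1)!) where N is the nilpotent superdiagonal part.

Assembling the blocks and conjugating back gives the entries of e^{tA} as shown above.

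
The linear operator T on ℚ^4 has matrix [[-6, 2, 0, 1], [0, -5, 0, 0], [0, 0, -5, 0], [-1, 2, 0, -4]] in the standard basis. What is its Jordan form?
The characteristic polynomial is det(xI - A) = (x + 5)^4, so the eigenvalues are -5 (algebraic multiplicity 4).

For λ = -5: rank(A + 5I) = 1, rank((A + 5I)^2) = 0. The eigenspace has dimension 4 - 1 = 3, so there are 3 Jordan blocks; the rank sequence gives block sizes [2, 1, 1].

Assembling the blocks gives the Jordan form J above.

J = [[-5, 1, 0, 0], [0, -5, 0, 0], [0, 0, -5, 0], [0, 0, 0, -5]]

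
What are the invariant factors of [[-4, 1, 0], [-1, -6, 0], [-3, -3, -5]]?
The Jordan structure of A has elementary divisors (x + 5)^2, (x + 5). Arranging the block sizes at each eigenvalue in decreasing order and taking row products gives the invariant factors.

Invariant factors (smallest first, each dividing the next): x + 5, (x + 5)^2.

Check: the last factor (x + 5)^2 is the minimal polynomial, and the product (x + 5)^3 is the characteristic polynomial.

x + 5, (x + 5)^2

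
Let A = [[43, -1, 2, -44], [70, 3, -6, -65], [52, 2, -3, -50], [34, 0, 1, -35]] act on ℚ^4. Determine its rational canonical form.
R = [[0, 0, 0, -9], [1, 0, 0, -24], [0, 1, 0, -10], [0, 0, 1, 8]]

The invariant factors of A (the non-unit diagonal entries of the Smith normal form of xI - A over ℚ[x]) are (x^2 - 4x - 3)^2, each dividing the next. The characteristic polynomial is their product, (x^2 - 4x - 3)^2.

The rational canonical form is the block-diagonal matrix of companion matrices C(f_i):
R = [[0, 0, 0, -9], [1, 0, 0, -24], [0, 1, 0, -10], [0, 0, 1, 8]].

Note the characteristic polynomial does not split into linear factors over ℚ, so A has no Jordan form over ℚ; the rational canonical form exists over any field.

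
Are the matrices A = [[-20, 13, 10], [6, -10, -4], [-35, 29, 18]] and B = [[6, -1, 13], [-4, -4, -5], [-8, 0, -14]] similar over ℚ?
Yes.

Two matrices over a field are similar if and only if they have the same invariant factors.

Both A and B have characteristic polynomial (x + 4)^3 and minimal polynomial (x + 4)^3. Computing further, both have invariant factors (x + 4)^3. Hence A and B are similar.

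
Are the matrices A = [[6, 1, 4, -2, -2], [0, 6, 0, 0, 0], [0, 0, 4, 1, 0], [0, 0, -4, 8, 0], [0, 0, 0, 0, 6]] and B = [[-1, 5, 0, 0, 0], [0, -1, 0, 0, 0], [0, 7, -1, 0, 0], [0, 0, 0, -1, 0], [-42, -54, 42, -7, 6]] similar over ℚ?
trace(A) = 30 but trace(B) = 2. The trace is a similarity invariant, so A and B are not similar.

No.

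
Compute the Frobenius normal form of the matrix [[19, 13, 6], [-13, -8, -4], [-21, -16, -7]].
The invariant factors of A (the non-unit diagonal entries of the Smith normal form of xI - A over ℚ[x]) are (x - 3)(x^2 - x - 1), each dividing the next. The characteristic polynomial is their product, (x - 3)(x^2 - x - 1).

The rational canonical form is the block-diagonal matrix of companion matrices C(f_i):
R = [[0, 0, -3], [1, 0, -2], [0, 1, 4]].

Note the characteristic polynomial does not split into linear factors over ℚ, so A has no Jordan form over ℚ; the rational canonical form exists over any field.

R = [[0, 0, -3], [1, 0, -2], [0, 1, 4]]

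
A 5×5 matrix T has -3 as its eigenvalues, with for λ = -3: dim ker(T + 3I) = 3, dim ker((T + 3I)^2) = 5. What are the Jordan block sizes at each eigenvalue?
λ = -3: successive nullity increments [3, 2] count blocks of size ≥ k; block sizes are [2, 2, 1].

Jordan blocks: (-3, 2), (-3, 2), (-3, 1)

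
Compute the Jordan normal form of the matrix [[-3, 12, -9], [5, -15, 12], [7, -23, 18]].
The characteristic polynomial is det(xI - A) = x^3, so the eigenvalues are 0 (algebraic multiplicity 3).

For λ = 0: rank(A) = 2, rank(A^2) = 1, rank(A^3) = 0. The eigenspace has dimension 3 - 2 = 1, so there is 1 Jordan block; the rank sequence gives block sizes [3].

Assembling the blocks gives the Jordan form J above.

J = [[0, 1, 0], [0, 0, 1], [0, 0, 0]]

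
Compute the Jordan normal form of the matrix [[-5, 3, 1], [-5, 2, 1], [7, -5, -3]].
The characteristic polynomial is det(xI - A) = (x + 2)^3, so the eigenvalues are -2 (algebraic multiplicity 3).

For λ = -2: rank(A + 2I) = 2, rank((A + 2I)^2) = 1, rank((A + 2I)^3) = 0. The eigenspace has dimension 3 - 2 = 1, so there is 1 Jordan block; the rank sequence gives block sizes [3].

Assembling the blocks gives the Jordan form J above.

J = [[-2, 1, 0], [0, -2, 1], [0, 0, -2]]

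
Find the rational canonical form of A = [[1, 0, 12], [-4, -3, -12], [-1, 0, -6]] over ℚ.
The invariant factors of A (the non-unit diagonal entries of the Smith normal form of xI - A over ℚ[x]) are x + 3, (x + 2)(x + 3), each dividing the next. The characteristic polynomial is their product, (x + 2)(x + 3)^2.

The rational canonical form is the block-diagonal matrix of companion matrices C(f_i):
R = [[-3, 0, 0], [0, 0, -6], [0, 1, -5]].

R = [[-3, 0, 0], [0, 0, -6], [0, 1, -5]]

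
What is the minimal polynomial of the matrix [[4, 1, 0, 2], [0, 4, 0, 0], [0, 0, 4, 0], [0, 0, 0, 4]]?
The characteristic polynomial factors as (x - 4)^4. The minimal polynomial is ∏(x - λ)^{k_λ} where k_λ is the size of the largest Jordan block at λ.

For λ = 4: rank(A - 4I) = 1, and the largest Jordan block has size 2 (the smallest k with rank((A - 4I)^k) = rank((A - 4I)^(k+1))).

So m_A(x) = (x - 4)^2.

m_A(x) = (x - 4)^2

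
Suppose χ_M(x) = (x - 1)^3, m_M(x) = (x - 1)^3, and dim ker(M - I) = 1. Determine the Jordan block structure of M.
λ = 1: algebraic multiplicity 3 (exponent in χ_M), largest block size 3 (exponent in m_M), 1 block (geometric multiplicity). This forces block sizes [3].

Jordan blocks: (1, 3)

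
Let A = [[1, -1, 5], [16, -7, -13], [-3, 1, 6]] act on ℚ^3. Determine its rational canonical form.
R = [[0, 0, 3], [1, 0, -1], [0, 1, 0]]

The invariant factors of A (the non-unit diagonal entries of the Smith normal form of xI - A over ℚ[x]) are x^3 + x - 3, each dividing the next. The characteristic polynomial is their product, x^3 + x - 3.

The rational canonical form is the block-diagonal matrix of companion matrices C(f_i):
R = [[0, 0, 3], [1, 0, -1], [0, 1, 0]].

Note the characteristic polynomial does not split into linear factors over ℚ, so A has no Jordan form over ℚ; the rational canonical form exists over any field.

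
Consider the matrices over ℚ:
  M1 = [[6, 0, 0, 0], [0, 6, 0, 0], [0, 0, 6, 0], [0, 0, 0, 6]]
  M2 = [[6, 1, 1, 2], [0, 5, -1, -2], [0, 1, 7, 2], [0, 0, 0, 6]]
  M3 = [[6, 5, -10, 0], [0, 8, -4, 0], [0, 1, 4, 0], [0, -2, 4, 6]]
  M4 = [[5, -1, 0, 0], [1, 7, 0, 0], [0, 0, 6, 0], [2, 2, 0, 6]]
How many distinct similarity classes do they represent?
Characteristic polynomials: χ_{M1} = (x - 6)^4, χ_{M2} = (x - 6)^4, χ_{M3} = (x - 6)^4, χ_{M4} = (x - 6)^4.

{M1}: invariant factors x - 6, x - 6, x - 6, x - 6.

{M2, M3, M4}: invariant factors x - 6, x - 6, (x - 6)^2.

Matrices are similar if and only if their invariant-factor lists agree; the partition into similarity classes is {M1}, {M2, M3, M4}.

2 classes: {M1}, {M2, M3, M4}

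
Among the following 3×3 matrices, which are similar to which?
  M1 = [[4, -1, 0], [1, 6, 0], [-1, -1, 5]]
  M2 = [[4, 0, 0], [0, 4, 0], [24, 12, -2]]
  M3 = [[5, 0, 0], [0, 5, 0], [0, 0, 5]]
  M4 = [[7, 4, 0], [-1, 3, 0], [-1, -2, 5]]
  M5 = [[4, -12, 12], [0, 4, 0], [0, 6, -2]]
Characteristic polynomials: χ_{M1} = (x - 5)^3, χ_{M2} = (x - 4)^2(x + 2), χ_{M3} = (x - 5)^3, χ_{M4} = (x - 5)^3, χ_{M5} = (x - 4)^2(x + 2).

{M1, M4}: invariant factors x - 5, (x - 5)^2.

{M2, M5}: invariant factors x - 4, (x - 4)(x + 2).

{M3}: invariant factors x - 5, x - 5, x - 5.

Matrices are similar if and only if their invariant-factor lists agree; the partition into similarity classes is {M1, M4}, {M2, M5}, {M3}.

3 classes: {M1, M4}, {M2, M5}, {M3}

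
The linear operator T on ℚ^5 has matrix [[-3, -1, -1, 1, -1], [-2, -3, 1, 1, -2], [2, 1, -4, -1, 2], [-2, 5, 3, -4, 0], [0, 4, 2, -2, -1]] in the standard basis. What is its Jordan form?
J = [[-3, 1, 0, 0, 0], [0, -3, 1, 0, 0], [0, 0, -3, 0, 0], [0, 0, 0, -3, 1], [0, 0, 0, 0, -3]]

The characteristic polynomial is det(xI - A) = (x + 3)^5, so the eigenvalues are -3 (algebraic multiplicity 5).

For λ = -3: rank(A + 3I) = 3, rank((A + 3I)^2) = 1, rank((A + 3I)^3) = 0. The eigenspace has dimension 5 - 3 = 2, so there are 2 Jordan blocks; the rank sequence gives block sizes [3, 2].

Assembling the blocks gives the Jordan form J above.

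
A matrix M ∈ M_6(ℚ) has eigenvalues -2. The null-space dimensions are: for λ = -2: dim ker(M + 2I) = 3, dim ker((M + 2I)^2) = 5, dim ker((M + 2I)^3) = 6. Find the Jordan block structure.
Jordan blocks: (-2, 3), (-2, 2), (-2, 1)

λ = -2: successive nullity increments [3, 2, 1] count blocks of size ≥ k; block sizes are [3, 2, 1].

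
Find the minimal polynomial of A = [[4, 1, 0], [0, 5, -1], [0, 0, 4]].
The characteristic polynomial factors as (x - 5)(x - 4)^2. The minimal polynomial is ∏(x - λ)^{k_λ} where k_λ is the size of the largest Jordan block at λ.

For λ = 4: rank(A - 4I) = 2, and the largest Jordan block has size 2 (the smallest k with rank((A - 4I)^k) = rank((A - 4I)^(k+1))).
For λ = 5: rank(A - 5I) = 2, and the largest Jordan block has size 1 (the smallest k with rank((A - 5I)^k) = rank((A - 5I)^(k+1))).

So m_A(x) = (x - 5)(x - 4)^2.

m_A(x) = (x - 5)(x - 4)^2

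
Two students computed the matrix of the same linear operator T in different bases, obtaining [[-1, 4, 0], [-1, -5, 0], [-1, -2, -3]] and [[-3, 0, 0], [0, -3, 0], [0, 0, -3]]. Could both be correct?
No.

Both have characteristic polynomial (x + 3)^3, but the minimal polynomial of A is (x + 3)^2 while the minimal polynomial of B is x + 3. The minimal polynomial is a similarity invariant, so A and B are not similar.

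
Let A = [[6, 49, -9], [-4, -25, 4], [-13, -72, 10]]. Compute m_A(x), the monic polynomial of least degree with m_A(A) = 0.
The characteristic polynomial factors as (x + 3)^3. The minimal polynomial is ∏(x - λ)^{k_λ} where k_λ is the size of the largest Jordan block at λ.

For λ = -3: rank(A + 3I) = 2, and the largest Jordan block has size 3 (the smallest k with rank((A + 3I)^k) = rank((A + 3I)^(k+1))).

So m_A(x) = (x + 3)^3.

m_A(x) = (x + 3)^3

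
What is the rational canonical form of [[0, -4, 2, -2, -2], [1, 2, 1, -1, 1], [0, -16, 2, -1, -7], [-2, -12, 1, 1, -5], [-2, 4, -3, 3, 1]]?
R = [[0, 4, 0, 0, 0], [1, 2, 0, 0, 0], [0, 0, 0, 0, -8], [0, 0, 1, 0, 0], [0, 0, 0, 1, 4]]

The invariant factors of A (the non-unit diagonal entries of the Smith normal form of xI - A over ℚ[x]) are x^2 - 2x - 4, (x - 2)(x^2 - 2x - 4), each dividing the next. The characteristic polynomial is their product, (x - 2)(x^2 - 2x - 4)^2.

The rational canonical form is the block-diagonal matrix of companion matrices C(f_i):
R = [[0, 4, 0, 0, 0], [1, 2, 0, 0, 0], [0, 0, 0, 0, -8], [0, 0, 1, 0, 0], [0, 0, 0, 1, 4]].

Note the characteristic polynomial does not split into linear factors over ℚ, so A has no Jordan form over ℚ; the rational canonical form exists over any field.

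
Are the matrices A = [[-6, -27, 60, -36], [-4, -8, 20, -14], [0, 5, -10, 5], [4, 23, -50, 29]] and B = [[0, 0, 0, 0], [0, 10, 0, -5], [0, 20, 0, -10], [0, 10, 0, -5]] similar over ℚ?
No.

Both have characteristic polynomial x^3(x - 5), but the minimal polynomial of A is x^2(x - 5) while the minimal polynomial of B is x(x - 5). The minimal polynomial is a similarity invariant, so A and B are not similar.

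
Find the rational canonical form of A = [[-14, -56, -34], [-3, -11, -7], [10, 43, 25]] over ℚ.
The invariant factors of A (the non-unit diagonal entries of the Smith normal form of xI - A over ℚ[x]) are x^3 + 2x - 2, each dividing the next. The characteristic polynomial is their product, x^3 + 2x - 2.

The rational canonical form is the block-diagonal matrix of companion matrices C(f_i):
R = [[0, 0, 2], [1, 0, -2], [0, 1, 0]].

Note the characteristic polynomial does not split into linear factors over ℚ, so A has no Jordan form over ℚ; the rational canonical form exists over any field.

R = [[0, 0, 2], [1, 0, -2], [0, 1, 0]]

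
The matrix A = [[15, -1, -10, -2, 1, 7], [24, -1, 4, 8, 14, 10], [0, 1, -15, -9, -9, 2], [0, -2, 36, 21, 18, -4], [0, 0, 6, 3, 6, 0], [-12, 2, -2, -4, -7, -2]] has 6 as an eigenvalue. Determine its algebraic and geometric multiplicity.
algebraic multiplicity 2, geometric multiplicity 1

The characteristic polynomial is (x - 6)^2(x - 3)^4, so the factor x - 6 appears with exponent 2: the algebraic multiplicity is 2.

rank(A - 6I) = 5, so the eigenspace has dimension 6 - 5 = 1: the geometric multiplicity is 1.

Since 1 < 2, A is not diagonalizable.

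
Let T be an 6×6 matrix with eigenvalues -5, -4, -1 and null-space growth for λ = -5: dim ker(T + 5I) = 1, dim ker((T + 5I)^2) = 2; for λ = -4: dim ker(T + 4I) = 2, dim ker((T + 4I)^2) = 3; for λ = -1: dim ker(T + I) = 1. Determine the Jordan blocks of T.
λ = -5: successive nullity increments [1, 1] count blocks of size ≥ k; block sizes are [2].
λ = -4: successive nullity increments [2, 1] count blocks of size ≥ k; block sizes are [2, 1].
λ = -1: successive nullity increments [1] count blocks of size ≥ k; block sizes are [1].

Jordan blocks: (-5, 2), (-4, 2), (-4, 1), (-1, 1)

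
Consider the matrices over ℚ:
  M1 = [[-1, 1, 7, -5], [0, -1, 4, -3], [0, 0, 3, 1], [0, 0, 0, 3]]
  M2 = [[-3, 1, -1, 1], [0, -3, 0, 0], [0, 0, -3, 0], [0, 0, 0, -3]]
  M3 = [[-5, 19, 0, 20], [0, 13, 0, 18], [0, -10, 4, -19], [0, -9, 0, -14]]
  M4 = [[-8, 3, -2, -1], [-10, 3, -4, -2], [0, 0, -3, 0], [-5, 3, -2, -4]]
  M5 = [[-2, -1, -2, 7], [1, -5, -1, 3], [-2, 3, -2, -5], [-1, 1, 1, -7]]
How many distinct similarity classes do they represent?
4 classes: {M1}, {M2, M4}, {M3}, {M5}

Characteristic polynomials: χ_{M1} = (x - 3)^2(x + 1)^2, χ_{M2} = (x + 3)^4, χ_{M3} = (x - 4)^2(x + 5)^2, χ_{M4} = (x + 3)^4, χ_{M5} = (x + 4)^4.

{M1}: invariant factors (x - 3)^2(x + 1)^2.

{M2, M4}: invariant factors x + 3, x + 3, (x + 3)^2.

{M3}: invariant factors (x - 4)^2(x + 5)^2.

{M5}: invariant factors (x + 4)^2, (x + 4)^2.

Matrices are similar if and only if their invariant-factor lists agree; the partition into similarity classes is {M1}, {M2, M4}, {M3}, {M5}.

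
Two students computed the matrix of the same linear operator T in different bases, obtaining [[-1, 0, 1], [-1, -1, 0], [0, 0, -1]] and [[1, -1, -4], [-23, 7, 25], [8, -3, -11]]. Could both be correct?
Yes.

Two matrices over a field are similar if and only if they have the same invariant factors.

Both A and B have characteristic polynomial (x + 1)^3 and minimal polynomial (x + 1)^3. Computing further, both have invariant factors (x + 1)^3. Hence A and B are similar.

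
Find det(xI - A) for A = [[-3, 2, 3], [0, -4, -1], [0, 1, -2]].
χ_A(x) = (x + 3)^3

xI - A = [[x + 3, -2, -3], [0, x + 4, 1], [0, -1, x + 2]].

Expanding det(xI - A) along the first row:
det(xI - A) = + (x + 3)·det([[x + 4, 1], [-1, x + 2]]) - (-2)·det([[0, 1], [0, x + 2]]) + (-3)·det([[0, x + 4], [0, -1]]).

Evaluating gives χ_A(x) = x^3 + 9x^2 + 27x + 27 = (x + 3)^3.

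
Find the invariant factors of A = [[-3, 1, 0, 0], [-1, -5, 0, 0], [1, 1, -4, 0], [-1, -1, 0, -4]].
The Jordan structure of A has elementary divisors (x + 4)^2, (x + 4), (x + 4). Arranging the block sizes at each eigenvalue in decreasing order and taking row products gives the invariant factors.

Invariant factors (smallest first, each dividing the next): x + 4, x + 4, (x + 4)^2.

Check: the last factor (x + 4)^2 is the minimal polynomial, and the product (x + 4)^4 is the characteristic polynomial.

x + 4, x + 4, (x + 4)^2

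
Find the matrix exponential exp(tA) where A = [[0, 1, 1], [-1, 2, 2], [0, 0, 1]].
A has Jordan form J = [[1, 1, 0], [0, 1, 1], [0, 0, 1]] with A = PJP^{-1}, so e^{tA} = P e^{tJ} P^{-1}.

For a Jordan block J_k(λ), e^{tJ_k(λ)} = e^{λt} · (I + tN + t^2 N^2/2! + ... + t^{k-1} N^{k-1}/(k-1)!) where N is the nilpotent superdiagonal part.

Assembling the blocks and conjugating back gives the entries of e^{tA} as shown above.

e^{tA} = [[(1 - t)*e^{t}, t*e^{t}, t*(t + 2)*e^{t}/2], [-t*e^{t}, (t + 1)*e^{t}, t*(t + 4)*e^{t}/2], [0, 0, e^{t}]]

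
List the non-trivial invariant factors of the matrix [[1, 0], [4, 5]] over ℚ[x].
(x - 5)(x - 1)

The Jordan structure of A has elementary divisors (x - 1), (x - 5). Arranging the block sizes at each eigenvalue in decreasing order and taking row products gives the invariant factors.

Invariant factors (smallest first, each dividing the next): (x - 5)(x - 1).

Check: the last factor (x - 5)(x - 1) is the minimal polynomial, and the product (x - 5)(x - 1) is the characteristic polynomial.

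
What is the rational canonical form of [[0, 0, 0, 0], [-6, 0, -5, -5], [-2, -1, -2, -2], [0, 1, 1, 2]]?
The invariant factors of A (the non-unit diagonal entries of the Smith normal form of xI - A over ℚ[x]) are x(x^3 - 2x + 5), each dividing the next. The characteristic polynomial is their product, x(x^3 - 2x + 5).

The rational canonical form is the block-diagonal matrix of companion matrices C(f_i):
R = [[0, 0, 0, 0], [1, 0, 0, -5], [0, 1, 0, 2], [0, 0, 1, 0]].

Note the characteristic polynomial does not split into linear factors over ℚ, so A has no Jordan form over ℚ; the rational canonical form exists over any field.

R = [[0, 0, 0, 0], [1, 0, 0, -5], [0, 1, 0, 2], [0, 0, 1, 0]]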